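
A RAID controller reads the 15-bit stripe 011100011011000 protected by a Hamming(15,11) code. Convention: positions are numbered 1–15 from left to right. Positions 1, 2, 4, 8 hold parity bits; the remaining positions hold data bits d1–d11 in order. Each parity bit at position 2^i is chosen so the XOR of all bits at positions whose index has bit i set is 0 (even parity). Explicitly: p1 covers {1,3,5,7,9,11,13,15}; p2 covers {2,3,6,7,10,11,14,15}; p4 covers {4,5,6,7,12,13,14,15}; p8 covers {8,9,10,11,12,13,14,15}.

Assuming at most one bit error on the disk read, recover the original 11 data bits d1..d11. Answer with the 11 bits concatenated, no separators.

s1 (pos 1,3,5,7,9,11,13,15): 0⊕1⊕0⊕0⊕1⊕1⊕0⊕0 = 1
s2 (pos 2,3,6,7,10,11,14,15): 1⊕1⊕0⊕0⊕0⊕1⊕0⊕0 = 1
s4 (pos 4,5,6,7,12,13,14,15): 1⊕0⊕0⊕0⊕1⊕0⊕0⊕0 = 0
s8 (pos 8,9,10,11,12,13,14,15): 1⊕1⊕0⊕1⊕1⊕0⊕0⊕0 = 0
Syndrome s8…s1 = 0011 → error at position 3.
Flip position 3: 011100011011000 → 010100011011000
Read data bits from positions 3,5,6,7,9,10,11,12,13,14,15: 00001011000

00001011000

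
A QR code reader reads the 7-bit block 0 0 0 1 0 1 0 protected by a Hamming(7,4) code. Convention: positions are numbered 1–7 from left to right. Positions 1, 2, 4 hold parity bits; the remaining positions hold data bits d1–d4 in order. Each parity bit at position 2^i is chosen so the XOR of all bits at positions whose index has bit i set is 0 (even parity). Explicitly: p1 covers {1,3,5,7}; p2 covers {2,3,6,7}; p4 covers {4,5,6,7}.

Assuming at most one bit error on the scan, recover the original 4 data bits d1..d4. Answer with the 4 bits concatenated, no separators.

0010

s1 (pos 1,3,5,7): 0⊕0⊕0⊕0 = 0
s2 (pos 2,3,6,7): 0⊕0⊕1⊕0 = 1
s4 (pos 4,5,6,7): 1⊕0⊕1⊕0 = 0
Syndrome s4…s1 = 010 → error at position 2.
Flip position 2: 0001010 → 0101010
Read data bits from positions 3,5,6,7: 0010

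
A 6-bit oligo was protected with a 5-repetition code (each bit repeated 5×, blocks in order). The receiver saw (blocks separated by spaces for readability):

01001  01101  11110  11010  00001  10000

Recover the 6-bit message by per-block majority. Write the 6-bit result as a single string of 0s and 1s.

Block 1 (01001): 2 ones → 0
Block 2 (01101): 3 ones → 1
Block 3 (11110): 4 ones → 1
Block 4 (11010): 3 ones → 1
Block 5 (00001): 1 one → 0
Block 6 (10000): 1 one → 0

011100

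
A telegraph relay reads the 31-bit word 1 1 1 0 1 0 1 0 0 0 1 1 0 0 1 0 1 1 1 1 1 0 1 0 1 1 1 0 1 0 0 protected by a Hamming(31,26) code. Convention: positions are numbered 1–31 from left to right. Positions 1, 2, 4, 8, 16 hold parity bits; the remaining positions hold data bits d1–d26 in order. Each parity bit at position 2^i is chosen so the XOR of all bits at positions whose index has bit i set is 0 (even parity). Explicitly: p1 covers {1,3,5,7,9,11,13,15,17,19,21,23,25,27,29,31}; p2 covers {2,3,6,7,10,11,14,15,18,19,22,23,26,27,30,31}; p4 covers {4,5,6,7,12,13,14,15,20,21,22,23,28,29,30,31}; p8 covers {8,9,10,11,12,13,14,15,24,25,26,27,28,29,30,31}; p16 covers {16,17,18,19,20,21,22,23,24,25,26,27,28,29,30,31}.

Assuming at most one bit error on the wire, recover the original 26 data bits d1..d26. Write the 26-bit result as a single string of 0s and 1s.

s1 (pos 1,3,5,7,9,11,13,15,17,19,21,23,25,27,29,31): 1⊕1⊕1⊕1⊕0⊕1⊕0⊕1⊕1⊕1⊕1⊕1⊕1⊕1⊕1⊕0 = 1
s2 (pos 2,3,6,7,10,11,14,15,18,19,22,23,26,27,30,31): 1⊕1⊕0⊕1⊕0⊕1⊕0⊕1⊕1⊕1⊕0⊕1⊕1⊕1⊕0⊕0 = 0
s4 (pos 4,5,6,7,12,13,14,15,20,21,22,23,28,29,30,31): 0⊕1⊕0⊕1⊕1⊕0⊕0⊕1⊕1⊕1⊕0⊕1⊕0⊕1⊕0⊕0 = 0
s8 (pos 8,9,10,11,12,13,14,15,24,25,26,27,28,29,30,31): 0⊕0⊕0⊕1⊕1⊕0⊕0⊕1⊕0⊕1⊕1⊕1⊕0⊕1⊕0⊕0 = 1
s16 (pos 16,17,18,19,20,21,22,23,24,25,26,27,28,29,30,31): 0⊕1⊕1⊕1⊕1⊕1⊕0⊕1⊕0⊕1⊕1⊕1⊕0⊕1⊕0⊕0 = 0
Syndrome s16…s1 = 01001 → error at position 9.
Flip position 9: 1110101000110010111110101110100 → 1110101010110010111110101110100
Read data bits from positions 3,5,6,7,9,10,11,12,13,14,15,17,18,19,20,21,22,23,24,25,26,27,28,29,30,31: 11011011001111110101110100

11011011001111110101110100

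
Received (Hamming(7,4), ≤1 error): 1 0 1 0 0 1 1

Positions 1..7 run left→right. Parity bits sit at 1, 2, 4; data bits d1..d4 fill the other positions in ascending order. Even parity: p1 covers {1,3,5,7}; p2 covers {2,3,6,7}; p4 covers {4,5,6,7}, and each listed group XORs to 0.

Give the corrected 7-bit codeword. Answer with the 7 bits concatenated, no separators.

1000011

s1 (pos 1,3,5,7): 1⊕1⊕0⊕1 = 1
s2 (pos 2,3,6,7): 0⊕1⊕1⊕1 = 1
s4 (pos 4,5,6,7): 0⊕0⊕1⊕1 = 0
Syndrome s4…s1 = 011 → error at position 3.
Flip position 3: 1010011 → 1000011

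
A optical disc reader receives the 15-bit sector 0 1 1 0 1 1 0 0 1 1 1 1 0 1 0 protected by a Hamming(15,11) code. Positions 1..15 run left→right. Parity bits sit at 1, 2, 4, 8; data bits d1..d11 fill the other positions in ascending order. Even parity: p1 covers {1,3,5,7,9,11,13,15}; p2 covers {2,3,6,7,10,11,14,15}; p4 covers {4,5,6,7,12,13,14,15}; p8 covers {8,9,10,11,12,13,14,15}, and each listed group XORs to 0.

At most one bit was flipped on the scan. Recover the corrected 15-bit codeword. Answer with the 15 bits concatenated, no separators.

s1 (pos 1,3,5,7,9,11,13,15): 0⊕1⊕1⊕0⊕1⊕1⊕0⊕0 = 0
s2 (pos 2,3,6,7,10,11,14,15): 1⊕1⊕1⊕0⊕1⊕1⊕1⊕0 = 0
s4 (pos 4,5,6,7,12,13,14,15): 0⊕1⊕1⊕0⊕1⊕0⊕1⊕0 = 0
s8 (pos 8,9,10,11,12,13,14,15): 0⊕1⊕1⊕1⊕1⊕0⊕1⊕0 = 1
Syndrome s8…s1 = 1000 → error at position 8.
Flip position 8: 011011001111010 → 011011011111010

011011011111010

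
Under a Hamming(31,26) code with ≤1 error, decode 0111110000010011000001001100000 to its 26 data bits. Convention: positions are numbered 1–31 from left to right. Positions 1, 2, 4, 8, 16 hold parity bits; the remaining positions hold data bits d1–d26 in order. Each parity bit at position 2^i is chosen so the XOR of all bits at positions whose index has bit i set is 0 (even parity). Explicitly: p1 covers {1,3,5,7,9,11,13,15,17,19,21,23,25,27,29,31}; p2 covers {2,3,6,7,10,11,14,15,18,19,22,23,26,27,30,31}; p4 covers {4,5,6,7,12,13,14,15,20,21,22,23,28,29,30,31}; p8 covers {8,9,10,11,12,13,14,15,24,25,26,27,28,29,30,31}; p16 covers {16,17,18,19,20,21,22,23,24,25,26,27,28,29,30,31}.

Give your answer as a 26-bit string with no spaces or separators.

s1 (pos 1,3,5,7,9,11,13,15,17,19,21,23,25,27,29,31): 0⊕1⊕1⊕0⊕0⊕0⊕0⊕1⊕0⊕0⊕0⊕0⊕1⊕0⊕0⊕0 = 0
s2 (pos 2,3,6,7,10,11,14,15,18,19,22,23,26,27,30,31): 1⊕1⊕1⊕0⊕0⊕0⊕0⊕1⊕0⊕0⊕1⊕0⊕1⊕0⊕0⊕0 = 0
s4 (pos 4,5,6,7,12,13,14,15,20,21,22,23,28,29,30,31): 1⊕1⊕1⊕0⊕1⊕0⊕0⊕1⊕0⊕0⊕1⊕0⊕0⊕0⊕0⊕0 = 0
s8 (pos 8,9,10,11,12,13,14,15,24,25,26,27,28,29,30,31): 0⊕0⊕0⊕0⊕1⊕0⊕0⊕1⊕0⊕1⊕1⊕0⊕0⊕0⊕0⊕0 = 0
s16 (pos 16,17,18,19,20,21,22,23,24,25,26,27,28,29,30,31): 1⊕0⊕0⊕0⊕0⊕0⊕1⊕0⊕0⊕1⊕1⊕0⊕0⊕0⊕0⊕0 = 0
Syndrome s16…s1 = 00000 → no error.
Read data bits from positions 3,5,6,7,9,10,11,12,13,14,15,17,18,19,20,21,22,23,24,25,26,27,28,29,30,31: 11100001001000001001100000

11100001001000001001100000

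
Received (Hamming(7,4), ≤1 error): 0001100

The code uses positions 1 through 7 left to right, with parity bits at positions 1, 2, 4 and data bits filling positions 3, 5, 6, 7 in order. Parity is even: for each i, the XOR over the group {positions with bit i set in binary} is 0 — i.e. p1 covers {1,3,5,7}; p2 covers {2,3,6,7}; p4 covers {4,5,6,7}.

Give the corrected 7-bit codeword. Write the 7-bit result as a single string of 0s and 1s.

s1 (pos 1,3,5,7): 0⊕0⊕1⊕0 = 1
s2 (pos 2,3,6,7): 0⊕0⊕0⊕0 = 0
s4 (pos 4,5,6,7): 1⊕1⊕0⊕0 = 0
Syndrome s4…s1 = 001 → error at position 1.
Flip position 1: 0001100 → 1001100

1001100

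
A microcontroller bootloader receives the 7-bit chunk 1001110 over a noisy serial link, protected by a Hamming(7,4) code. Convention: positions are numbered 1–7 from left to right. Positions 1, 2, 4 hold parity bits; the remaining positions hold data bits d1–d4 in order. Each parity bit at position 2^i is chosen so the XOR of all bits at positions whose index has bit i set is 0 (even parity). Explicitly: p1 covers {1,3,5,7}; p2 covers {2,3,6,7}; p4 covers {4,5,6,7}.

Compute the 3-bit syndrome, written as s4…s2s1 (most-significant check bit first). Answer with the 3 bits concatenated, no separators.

110

s1 (pos 1,3,5,7): 1⊕0⊕1⊕0 = 0
s2 (pos 2,3,6,7): 0⊕0⊕1⊕0 = 1
s4 (pos 4,5,6,7): 1⊕1⊕1⊕0 = 1
Syndrome s4…s1 = 110 → error at position 6.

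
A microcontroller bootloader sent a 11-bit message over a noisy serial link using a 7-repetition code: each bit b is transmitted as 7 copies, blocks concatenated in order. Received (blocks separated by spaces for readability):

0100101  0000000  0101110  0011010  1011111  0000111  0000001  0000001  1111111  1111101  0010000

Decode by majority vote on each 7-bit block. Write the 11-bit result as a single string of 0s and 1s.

00101000110

Block 1 (0100101): 3 ones → 0
Block 2 (0000000): 0 ones → 0
Block 3 (0101110): 4 ones → 1
Block 4 (0011010): 3 ones → 0
Block 5 (1011111): 6 ones → 1
Block 6 (0000111): 3 ones → 0
Block 7 (0000001): 1 one → 0
Block 8 (0000001): 1 one → 0
Block 9 (1111111): 7 ones → 1
Block 10 (1111101): 6 ones → 1
Block 11 (0010000): 1 one → 0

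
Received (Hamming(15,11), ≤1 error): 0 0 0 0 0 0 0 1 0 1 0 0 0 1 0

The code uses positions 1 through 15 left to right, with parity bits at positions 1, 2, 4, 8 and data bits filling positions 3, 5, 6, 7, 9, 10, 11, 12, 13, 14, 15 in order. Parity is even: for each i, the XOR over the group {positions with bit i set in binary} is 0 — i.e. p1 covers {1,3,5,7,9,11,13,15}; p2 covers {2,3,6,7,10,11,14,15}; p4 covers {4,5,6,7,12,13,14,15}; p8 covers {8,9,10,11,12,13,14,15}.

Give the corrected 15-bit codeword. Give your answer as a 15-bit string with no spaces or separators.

s1 (pos 1,3,5,7,9,11,13,15): 0⊕0⊕0⊕0⊕0⊕0⊕0⊕0 = 0
s2 (pos 2,3,6,7,10,11,14,15): 0⊕0⊕0⊕0⊕1⊕0⊕1⊕0 = 0
s4 (pos 4,5,6,7,12,13,14,15): 0⊕0⊕0⊕0⊕0⊕0⊕1⊕0 = 1
s8 (pos 8,9,10,11,12,13,14,15): 1⊕0⊕1⊕0⊕0⊕0⊕1⊕0 = 1
Syndrome s8…s1 = 1100 → error at position 12.
Flip position 12: 000000010100010 → 000000010101010

000000010101010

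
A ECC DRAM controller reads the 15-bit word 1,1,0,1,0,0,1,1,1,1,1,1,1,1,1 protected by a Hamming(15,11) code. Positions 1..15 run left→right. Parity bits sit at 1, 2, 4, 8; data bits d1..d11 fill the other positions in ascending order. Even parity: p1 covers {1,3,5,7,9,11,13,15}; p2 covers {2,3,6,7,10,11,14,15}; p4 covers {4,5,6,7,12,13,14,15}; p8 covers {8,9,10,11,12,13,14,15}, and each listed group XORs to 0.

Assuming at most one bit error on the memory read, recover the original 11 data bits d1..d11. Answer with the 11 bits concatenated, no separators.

s1 (pos 1,3,5,7,9,11,13,15): 1⊕0⊕0⊕1⊕1⊕1⊕1⊕1 = 0
s2 (pos 2,3,6,7,10,11,14,15): 1⊕0⊕0⊕1⊕1⊕1⊕1⊕1 = 0
s4 (pos 4,5,6,7,12,13,14,15): 1⊕0⊕0⊕1⊕1⊕1⊕1⊕1 = 0
s8 (pos 8,9,10,11,12,13,14,15): 1⊕1⊕1⊕1⊕1⊕1⊕1⊕1 = 0
Syndrome s8…s1 = 0000 → no error.
Read data bits from positions 3,5,6,7,9,10,11,12,13,14,15: 00011111111

00011111111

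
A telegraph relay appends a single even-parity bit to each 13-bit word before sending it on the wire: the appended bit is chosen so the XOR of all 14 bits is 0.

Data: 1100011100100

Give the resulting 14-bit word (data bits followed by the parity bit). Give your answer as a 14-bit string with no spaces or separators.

XOR of the 13 data bits: 1⊕1⊕0⊕0⊕0⊕1⊕1⊕1⊕0⊕0⊕1⊕0⊕0 = 0
Parity bit = 0 (so all 14 bits XOR to 0).

11000111001000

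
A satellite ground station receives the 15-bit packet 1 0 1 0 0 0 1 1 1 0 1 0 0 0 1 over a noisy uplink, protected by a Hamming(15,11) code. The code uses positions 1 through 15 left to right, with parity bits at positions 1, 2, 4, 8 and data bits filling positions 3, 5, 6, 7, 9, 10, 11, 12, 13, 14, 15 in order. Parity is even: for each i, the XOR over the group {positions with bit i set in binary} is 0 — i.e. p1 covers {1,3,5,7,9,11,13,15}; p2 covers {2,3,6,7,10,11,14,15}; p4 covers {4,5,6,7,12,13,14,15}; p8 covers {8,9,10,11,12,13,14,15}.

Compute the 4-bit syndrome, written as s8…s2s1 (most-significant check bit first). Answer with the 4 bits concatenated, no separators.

s1 (pos 1,3,5,7,9,11,13,15): 1⊕1⊕0⊕1⊕1⊕1⊕0⊕1 = 0
s2 (pos 2,3,6,7,10,11,14,15): 0⊕1⊕0⊕1⊕0⊕1⊕0⊕1 = 0
s4 (pos 4,5,6,7,12,13,14,15): 0⊕0⊕0⊕1⊕0⊕0⊕0⊕1 = 0
s8 (pos 8,9,10,11,12,13,14,15): 1⊕1⊕0⊕1⊕0⊕0⊕0⊕1 = 0
Syndrome s8…s1 = 0000 → no error.

0000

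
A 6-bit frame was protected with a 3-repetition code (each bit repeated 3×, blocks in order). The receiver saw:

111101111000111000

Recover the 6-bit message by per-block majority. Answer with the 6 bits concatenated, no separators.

Block 1 (111): 3 ones → 1
Block 2 (101): 2 ones → 1
Block 3 (111): 3 ones → 1
Block 4 (000): 0 ones → 0
Block 5 (111): 3 ones → 1
Block 6 (000): 0 ones → 0

111010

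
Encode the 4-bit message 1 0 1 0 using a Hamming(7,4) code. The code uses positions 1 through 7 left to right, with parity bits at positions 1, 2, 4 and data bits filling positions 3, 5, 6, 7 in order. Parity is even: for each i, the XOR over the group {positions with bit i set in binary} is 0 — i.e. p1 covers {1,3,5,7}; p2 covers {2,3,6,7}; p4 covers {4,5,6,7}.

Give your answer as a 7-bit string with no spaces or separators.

1011010

Place data at non-parity positions: p1 p2 1 p4 0 1 0
p1 (pos 1,3,5,7): XOR of data positions = 1⊕0⊕0 = 1
p2 (pos 2,3,6,7): XOR of data positions = 1⊕1⊕0 = 0
p4 (pos 4,5,6,7): XOR of data positions = 0⊕1⊕0 = 1
Codeword: 1011010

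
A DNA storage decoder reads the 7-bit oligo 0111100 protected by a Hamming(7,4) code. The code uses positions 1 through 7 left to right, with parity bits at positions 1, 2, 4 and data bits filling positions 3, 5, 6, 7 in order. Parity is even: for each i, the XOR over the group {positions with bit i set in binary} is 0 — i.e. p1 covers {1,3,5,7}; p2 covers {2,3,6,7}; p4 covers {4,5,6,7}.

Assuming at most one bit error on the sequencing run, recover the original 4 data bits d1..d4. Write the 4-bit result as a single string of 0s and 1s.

s1 (pos 1,3,5,7): 0⊕1⊕1⊕0 = 0
s2 (pos 2,3,6,7): 1⊕1⊕0⊕0 = 0
s4 (pos 4,5,6,7): 1⊕1⊕0⊕0 = 0
Syndrome s4…s1 = 000 → no error.
Read data bits from positions 3,5,6,7: 1100

1100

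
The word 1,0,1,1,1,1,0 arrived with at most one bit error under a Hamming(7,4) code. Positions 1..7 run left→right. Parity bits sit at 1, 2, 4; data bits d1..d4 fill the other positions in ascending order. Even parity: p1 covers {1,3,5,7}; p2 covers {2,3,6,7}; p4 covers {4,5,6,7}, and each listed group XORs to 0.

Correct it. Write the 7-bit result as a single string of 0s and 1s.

s1 (pos 1,3,5,7): 1⊕1⊕1⊕0 = 1
s2 (pos 2,3,6,7): 0⊕1⊕1⊕0 = 0
s4 (pos 4,5,6,7): 1⊕1⊕1⊕0 = 1
Syndrome s4…s1 = 101 → error at position 5.
Flip position 5: 1011110 → 1011010

1011010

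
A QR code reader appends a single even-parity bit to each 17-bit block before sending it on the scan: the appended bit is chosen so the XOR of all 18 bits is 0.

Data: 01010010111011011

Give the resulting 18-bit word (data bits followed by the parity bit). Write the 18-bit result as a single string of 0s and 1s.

010100101110110110

XOR of the 17 data bits: 0⊕1⊕0⊕1⊕0⊕0⊕1⊕0⊕1⊕1⊕1⊕0⊕1⊕1⊕0⊕1⊕1 = 0
Parity bit = 0 (so all 18 bits XOR to 0).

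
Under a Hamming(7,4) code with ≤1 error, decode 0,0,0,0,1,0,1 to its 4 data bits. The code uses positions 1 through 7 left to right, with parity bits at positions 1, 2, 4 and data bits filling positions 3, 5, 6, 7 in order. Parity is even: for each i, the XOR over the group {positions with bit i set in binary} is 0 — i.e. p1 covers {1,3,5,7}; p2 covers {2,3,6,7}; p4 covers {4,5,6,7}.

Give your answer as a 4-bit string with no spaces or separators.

0101

s1 (pos 1,3,5,7): 0⊕0⊕1⊕1 = 0
s2 (pos 2,3,6,7): 0⊕0⊕0⊕1 = 1
s4 (pos 4,5,6,7): 0⊕1⊕0⊕1 = 0
Syndrome s4…s1 = 010 → error at position 2.
Flip position 2: 0000101 → 0100101
Read data bits from positions 3,5,6,7: 0101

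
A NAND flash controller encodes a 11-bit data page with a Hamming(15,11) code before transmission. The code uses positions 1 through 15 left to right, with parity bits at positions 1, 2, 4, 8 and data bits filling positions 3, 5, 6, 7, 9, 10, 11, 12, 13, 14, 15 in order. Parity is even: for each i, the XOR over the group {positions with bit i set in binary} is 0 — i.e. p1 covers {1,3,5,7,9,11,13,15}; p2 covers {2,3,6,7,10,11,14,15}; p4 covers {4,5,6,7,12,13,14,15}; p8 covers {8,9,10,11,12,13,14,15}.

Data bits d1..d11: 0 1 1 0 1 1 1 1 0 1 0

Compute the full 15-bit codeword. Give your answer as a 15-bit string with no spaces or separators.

100011011111010

Place data at non-parity positions: p1 p2 0 p4 1 1 0 p8 1 1 1 1 0 1 0
p1 (pos 1,3,5,7,9,11,13,15): XOR of data positions = 0⊕1⊕0⊕1⊕1⊕0⊕0 = 1
p2 (pos 2,3,6,7,10,11,14,15): XOR of data positions = 0⊕1⊕0⊕1⊕1⊕1⊕0 = 0
p4 (pos 4,5,6,7,12,13,14,15): XOR of data positions = 1⊕1⊕0⊕1⊕0⊕1⊕0 = 0
p8 (pos 8,9,10,11,12,13,14,15): XOR of data positions = 1⊕1⊕1⊕1⊕0⊕1⊕0 = 1
Codeword: 100011011111010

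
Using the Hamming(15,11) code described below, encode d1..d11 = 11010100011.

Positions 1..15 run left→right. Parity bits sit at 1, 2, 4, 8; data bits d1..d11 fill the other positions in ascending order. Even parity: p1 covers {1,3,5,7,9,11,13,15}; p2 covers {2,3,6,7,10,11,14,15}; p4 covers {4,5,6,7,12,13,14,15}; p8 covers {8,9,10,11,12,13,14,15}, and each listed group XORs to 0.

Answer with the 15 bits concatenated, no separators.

011010110100011

Place data at non-parity positions: p1 p2 1 p4 1 0 1 p8 0 1 0 0 0 1 1
p1 (pos 1,3,5,7,9,11,13,15): XOR of data positions = 1⊕1⊕1⊕0⊕0⊕0⊕1 = 0
p2 (pos 2,3,6,7,10,11,14,15): XOR of data positions = 1⊕0⊕1⊕1⊕0⊕1⊕1 = 1
p4 (pos 4,5,6,7,12,13,14,15): XOR of data positions = 1⊕0⊕1⊕0⊕0⊕1⊕1 = 0
p8 (pos 8,9,10,11,12,13,14,15): XOR of data positions = 0⊕1⊕0⊕0⊕0⊕1⊕1 = 1
Codeword: 011010110100011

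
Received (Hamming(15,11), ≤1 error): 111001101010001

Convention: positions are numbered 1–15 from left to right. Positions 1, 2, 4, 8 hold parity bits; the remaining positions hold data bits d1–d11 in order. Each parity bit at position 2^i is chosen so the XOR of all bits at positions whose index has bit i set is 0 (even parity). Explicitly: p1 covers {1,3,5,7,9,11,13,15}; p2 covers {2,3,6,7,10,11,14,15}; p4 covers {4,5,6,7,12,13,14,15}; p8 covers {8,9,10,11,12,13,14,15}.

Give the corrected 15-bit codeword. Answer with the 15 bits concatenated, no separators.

s1 (pos 1,3,5,7,9,11,13,15): 1⊕1⊕0⊕1⊕1⊕1⊕0⊕1 = 0
s2 (pos 2,3,6,7,10,11,14,15): 1⊕1⊕1⊕1⊕0⊕1⊕0⊕1 = 0
s4 (pos 4,5,6,7,12,13,14,15): 0⊕0⊕1⊕1⊕0⊕0⊕0⊕1 = 1
s8 (pos 8,9,10,11,12,13,14,15): 0⊕1⊕0⊕1⊕0⊕0⊕0⊕1 = 1
Syndrome s8…s1 = 1100 → error at position 12.
Flip position 12: 111001101010001 → 111001101011001

111001101011001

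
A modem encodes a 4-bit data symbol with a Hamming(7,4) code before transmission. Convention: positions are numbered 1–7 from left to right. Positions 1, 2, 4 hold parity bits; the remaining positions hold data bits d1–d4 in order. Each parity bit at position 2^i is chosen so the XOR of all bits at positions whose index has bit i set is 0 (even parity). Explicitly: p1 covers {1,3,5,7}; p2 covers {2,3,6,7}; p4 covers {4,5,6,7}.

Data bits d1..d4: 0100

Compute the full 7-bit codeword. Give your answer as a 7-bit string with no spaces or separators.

1001100

Place data at non-parity positions: p1 p2 0 p4 1 0 0
p1 (pos 1,3,5,7): XOR of data positions = 0⊕1⊕0 = 1
p2 (pos 2,3,6,7): XOR of data positions = 0⊕0⊕0 = 0
p4 (pos 4,5,6,7): XOR of data positions = 1⊕0⊕0 = 1
Codeword: 1001100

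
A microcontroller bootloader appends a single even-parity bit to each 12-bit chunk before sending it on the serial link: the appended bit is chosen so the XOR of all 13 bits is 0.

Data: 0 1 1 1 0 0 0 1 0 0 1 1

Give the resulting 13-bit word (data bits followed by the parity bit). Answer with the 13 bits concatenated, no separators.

0111000100110

XOR of the 12 data bits: 0⊕1⊕1⊕1⊕0⊕0⊕0⊕1⊕0⊕0⊕1⊕1 = 0
Parity bit = 0 (so all 13 bits XOR to 0).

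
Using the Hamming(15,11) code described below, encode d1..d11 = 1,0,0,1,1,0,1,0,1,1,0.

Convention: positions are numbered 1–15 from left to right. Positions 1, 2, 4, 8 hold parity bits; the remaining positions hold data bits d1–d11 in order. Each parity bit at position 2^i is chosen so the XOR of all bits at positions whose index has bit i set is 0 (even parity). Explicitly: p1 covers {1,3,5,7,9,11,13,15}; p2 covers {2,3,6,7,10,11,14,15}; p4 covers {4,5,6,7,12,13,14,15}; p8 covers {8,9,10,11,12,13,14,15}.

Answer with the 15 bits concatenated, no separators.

101100101010110

Place data at non-parity positions: p1 p2 1 p4 0 0 1 p8 1 0 1 0 1 1 0
p1 (pos 1,3,5,7,9,11,13,15): XOR of data positions = 1⊕0⊕1⊕1⊕1⊕1⊕0 = 1
p2 (pos 2,3,6,7,10,11,14,15): XOR of data positions = 1⊕0⊕1⊕0⊕1⊕1⊕0 = 0
p4 (pos 4,5,6,7,12,13,14,15): XOR of data positions = 0⊕0⊕1⊕0⊕1⊕1⊕0 = 1
p8 (pos 8,9,10,11,12,13,14,15): XOR of data positions = 1⊕0⊕1⊕0⊕1⊕1⊕0 = 0
Codeword: 101100101010110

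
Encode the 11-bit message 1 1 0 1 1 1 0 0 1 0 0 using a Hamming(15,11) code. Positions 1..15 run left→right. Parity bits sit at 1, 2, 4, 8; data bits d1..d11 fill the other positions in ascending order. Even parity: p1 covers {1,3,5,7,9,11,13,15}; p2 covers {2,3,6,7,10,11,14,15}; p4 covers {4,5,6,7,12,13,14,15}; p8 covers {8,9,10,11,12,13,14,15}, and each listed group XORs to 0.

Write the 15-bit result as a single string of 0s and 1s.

Place data at non-parity positions: p1 p2 1 p4 1 0 1 p8 1 1 0 0 1 0 0
p1 (pos 1,3,5,7,9,11,13,15): XOR of data positions = 1⊕1⊕1⊕1⊕0⊕1⊕0 = 1
p2 (pos 2,3,6,7,10,11,14,15): XOR of data positions = 1⊕0⊕1⊕1⊕0⊕0⊕0 = 1
p4 (pos 4,5,6,7,12,13,14,15): XOR of data positions = 1⊕0⊕1⊕0⊕1⊕0⊕0 = 1
p8 (pos 8,9,10,11,12,13,14,15): XOR of data positions = 1⊕1⊕0⊕0⊕1⊕0⊕0 = 1
Codeword: 111110111100100

111110111100100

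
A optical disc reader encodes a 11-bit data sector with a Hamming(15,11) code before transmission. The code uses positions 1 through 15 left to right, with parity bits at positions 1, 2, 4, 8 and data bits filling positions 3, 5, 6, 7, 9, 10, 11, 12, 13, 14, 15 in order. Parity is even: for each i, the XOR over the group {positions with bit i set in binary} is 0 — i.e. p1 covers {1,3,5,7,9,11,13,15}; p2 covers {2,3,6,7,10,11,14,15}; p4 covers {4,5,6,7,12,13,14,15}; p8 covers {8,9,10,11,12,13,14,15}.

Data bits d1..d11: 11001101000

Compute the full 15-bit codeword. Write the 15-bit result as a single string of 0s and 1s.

101010011101000

Place data at non-parity positions: p1 p2 1 p4 1 0 0 p8 1 1 0 1 0 0 0
p1 (pos 1,3,5,7,9,11,13,15): XOR of data positions = 1⊕1⊕0⊕1⊕0⊕0⊕0 = 1
p2 (pos 2,3,6,7,10,11,14,15): XOR of data positions = 1⊕0⊕0⊕1⊕0⊕0⊕0 = 0
p4 (pos 4,5,6,7,12,13,14,15): XOR of data positions = 1⊕0⊕0⊕1⊕0⊕0⊕0 = 0
p8 (pos 8,9,10,11,12,13,14,15): XOR of data positions = 1⊕1⊕0⊕1⊕0⊕0⊕0 = 1
Codeword: 101010011101000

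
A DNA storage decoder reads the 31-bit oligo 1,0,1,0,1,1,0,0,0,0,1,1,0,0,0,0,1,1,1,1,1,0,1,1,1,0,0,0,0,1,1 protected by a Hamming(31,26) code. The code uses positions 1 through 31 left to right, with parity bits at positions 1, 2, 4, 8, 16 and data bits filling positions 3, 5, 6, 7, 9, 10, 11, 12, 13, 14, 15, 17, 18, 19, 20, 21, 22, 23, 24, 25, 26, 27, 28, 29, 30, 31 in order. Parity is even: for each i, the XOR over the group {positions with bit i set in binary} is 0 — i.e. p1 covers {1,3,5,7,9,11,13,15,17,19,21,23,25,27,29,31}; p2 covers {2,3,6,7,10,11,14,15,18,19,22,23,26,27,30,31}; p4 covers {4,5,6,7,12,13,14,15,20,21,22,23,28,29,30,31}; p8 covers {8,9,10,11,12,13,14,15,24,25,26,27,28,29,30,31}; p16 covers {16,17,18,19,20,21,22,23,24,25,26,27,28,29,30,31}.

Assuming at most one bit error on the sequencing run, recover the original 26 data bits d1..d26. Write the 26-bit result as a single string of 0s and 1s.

s1 (pos 1,3,5,7,9,11,13,15,17,19,21,23,25,27,29,31): 1⊕1⊕1⊕0⊕0⊕1⊕0⊕0⊕1⊕1⊕1⊕1⊕1⊕0⊕0⊕1 = 0
s2 (pos 2,3,6,7,10,11,14,15,18,19,22,23,26,27,30,31): 0⊕1⊕1⊕0⊕0⊕1⊕0⊕0⊕1⊕1⊕0⊕1⊕0⊕0⊕1⊕1 = 0
s4 (pos 4,5,6,7,12,13,14,15,20,21,22,23,28,29,30,31): 0⊕1⊕1⊕0⊕1⊕0⊕0⊕0⊕1⊕1⊕0⊕1⊕0⊕0⊕1⊕1 = 0
s8 (pos 8,9,10,11,12,13,14,15,24,25,26,27,28,29,30,31): 0⊕0⊕0⊕1⊕1⊕0⊕0⊕0⊕1⊕1⊕0⊕0⊕0⊕0⊕1⊕1 = 0
s16 (pos 16,17,18,19,20,21,22,23,24,25,26,27,28,29,30,31): 0⊕1⊕1⊕1⊕1⊕1⊕0⊕1⊕1⊕1⊕0⊕0⊕0⊕0⊕1⊕1 = 0
Syndrome s16…s1 = 00000 → no error.
Read data bits from positions 3,5,6,7,9,10,11,12,13,14,15,17,18,19,20,21,22,23,24,25,26,27,28,29,30,31: 11100011000111110111000011

11100011000111110111000011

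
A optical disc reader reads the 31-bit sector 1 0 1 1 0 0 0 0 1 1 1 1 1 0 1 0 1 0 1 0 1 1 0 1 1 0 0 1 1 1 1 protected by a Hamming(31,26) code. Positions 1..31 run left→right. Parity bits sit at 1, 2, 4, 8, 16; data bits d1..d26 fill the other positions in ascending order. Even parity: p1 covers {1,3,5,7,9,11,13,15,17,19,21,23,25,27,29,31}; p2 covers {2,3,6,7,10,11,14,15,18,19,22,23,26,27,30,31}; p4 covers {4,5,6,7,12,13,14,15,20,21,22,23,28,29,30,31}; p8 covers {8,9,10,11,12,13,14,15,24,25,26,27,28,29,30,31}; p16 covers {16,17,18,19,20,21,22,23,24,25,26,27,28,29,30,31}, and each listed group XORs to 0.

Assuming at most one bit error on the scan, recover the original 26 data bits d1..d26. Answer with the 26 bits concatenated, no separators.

s1 (pos 1,3,5,7,9,11,13,15,17,19,21,23,25,27,29,31): 1⊕1⊕0⊕0⊕1⊕1⊕1⊕1⊕1⊕1⊕1⊕0⊕1⊕0⊕1⊕1 = 0
s2 (pos 2,3,6,7,10,11,14,15,18,19,22,23,26,27,30,31): 0⊕1⊕0⊕0⊕1⊕1⊕0⊕1⊕0⊕1⊕1⊕0⊕0⊕0⊕1⊕1 = 0
s4 (pos 4,5,6,7,12,13,14,15,20,21,22,23,28,29,30,31): 1⊕0⊕0⊕0⊕1⊕1⊕0⊕1⊕0⊕1⊕1⊕0⊕1⊕1⊕1⊕1 = 0
s8 (pos 8,9,10,11,12,13,14,15,24,25,26,27,28,29,30,31): 0⊕1⊕1⊕1⊕1⊕1⊕0⊕1⊕1⊕1⊕0⊕0⊕1⊕1⊕1⊕1 = 0
s16 (pos 16,17,18,19,20,21,22,23,24,25,26,27,28,29,30,31): 0⊕1⊕0⊕1⊕0⊕1⊕1⊕0⊕1⊕1⊕0⊕0⊕1⊕1⊕1⊕1 = 0
Syndrome s16…s1 = 00000 → no error.
Read data bits from positions 3,5,6,7,9,10,11,12,13,14,15,17,18,19,20,21,22,23,24,25,26,27,28,29,30,31: 10001111101101011011001111

10001111101101011011001111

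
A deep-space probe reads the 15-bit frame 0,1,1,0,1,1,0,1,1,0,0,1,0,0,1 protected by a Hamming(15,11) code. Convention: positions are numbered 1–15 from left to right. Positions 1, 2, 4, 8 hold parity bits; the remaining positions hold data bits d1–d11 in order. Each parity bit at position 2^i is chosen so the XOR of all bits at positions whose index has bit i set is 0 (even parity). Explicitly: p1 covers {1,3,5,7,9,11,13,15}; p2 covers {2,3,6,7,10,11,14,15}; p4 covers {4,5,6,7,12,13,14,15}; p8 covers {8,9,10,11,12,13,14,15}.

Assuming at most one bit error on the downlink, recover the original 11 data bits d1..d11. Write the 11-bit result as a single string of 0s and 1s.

s1 (pos 1,3,5,7,9,11,13,15): 0⊕1⊕1⊕0⊕1⊕0⊕0⊕1 = 0
s2 (pos 2,3,6,7,10,11,14,15): 1⊕1⊕1⊕0⊕0⊕0⊕0⊕1 = 0
s4 (pos 4,5,6,7,12,13,14,15): 0⊕1⊕1⊕0⊕1⊕0⊕0⊕1 = 0
s8 (pos 8,9,10,11,12,13,14,15): 1⊕1⊕0⊕0⊕1⊕0⊕0⊕1 = 0
Syndrome s8…s1 = 0000 → no error.
Read data bits from positions 3,5,6,7,9,10,11,12,13,14,15: 11101001001

11101001001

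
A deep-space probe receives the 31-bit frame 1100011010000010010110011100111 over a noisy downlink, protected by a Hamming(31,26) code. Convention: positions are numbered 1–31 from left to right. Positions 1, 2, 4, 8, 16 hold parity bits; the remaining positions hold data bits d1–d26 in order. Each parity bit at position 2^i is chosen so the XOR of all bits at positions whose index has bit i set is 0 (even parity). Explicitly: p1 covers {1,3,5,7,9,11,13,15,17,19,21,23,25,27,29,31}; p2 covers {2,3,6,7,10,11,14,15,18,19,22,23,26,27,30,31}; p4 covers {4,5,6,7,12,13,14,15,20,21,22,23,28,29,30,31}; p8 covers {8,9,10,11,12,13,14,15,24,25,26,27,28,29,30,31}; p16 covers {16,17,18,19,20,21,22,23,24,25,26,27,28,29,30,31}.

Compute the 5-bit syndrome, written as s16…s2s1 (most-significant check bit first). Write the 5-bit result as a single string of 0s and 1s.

10000

s1 (pos 1,3,5,7,9,11,13,15,17,19,21,23,25,27,29,31): 1⊕0⊕0⊕1⊕1⊕0⊕0⊕1⊕0⊕0⊕1⊕0⊕1⊕0⊕1⊕1 = 0
s2 (pos 2,3,6,7,10,11,14,15,18,19,22,23,26,27,30,31): 1⊕0⊕1⊕1⊕0⊕0⊕0⊕1⊕1⊕0⊕0⊕0⊕1⊕0⊕1⊕1 = 0
s4 (pos 4,5,6,7,12,13,14,15,20,21,22,23,28,29,30,31): 0⊕0⊕1⊕1⊕0⊕0⊕0⊕1⊕1⊕1⊕0⊕0⊕0⊕1⊕1⊕1 = 0
s8 (pos 8,9,10,11,12,13,14,15,24,25,26,27,28,29,30,31): 0⊕1⊕0⊕0⊕0⊕0⊕0⊕1⊕1⊕1⊕1⊕0⊕0⊕1⊕1⊕1 = 0
s16 (pos 16,17,18,19,20,21,22,23,24,25,26,27,28,29,30,31): 0⊕0⊕1⊕0⊕1⊕1⊕0⊕0⊕1⊕1⊕1⊕0⊕0⊕1⊕1⊕1 = 1
Syndrome s16…s1 = 10000 → error at position 16.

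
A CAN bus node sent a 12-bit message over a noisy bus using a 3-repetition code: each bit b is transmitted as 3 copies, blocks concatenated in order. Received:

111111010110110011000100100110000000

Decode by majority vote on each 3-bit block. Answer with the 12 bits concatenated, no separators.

110111000100

Block 1 (111): 3 ones → 1
Block 2 (111): 3 ones → 1
Block 3 (010): 1 one → 0
Block 4 (110): 2 ones → 1
Block 5 (110): 2 ones → 1
Block 6 (011): 2 ones → 1
Block 7 (000): 0 ones → 0
Block 8 (100): 1 one → 0
Block 9 (100): 1 one → 0
Block 10 (110): 2 ones → 1
Block 11 (000): 0 ones → 0
Block 12 (000): 0 ones → 0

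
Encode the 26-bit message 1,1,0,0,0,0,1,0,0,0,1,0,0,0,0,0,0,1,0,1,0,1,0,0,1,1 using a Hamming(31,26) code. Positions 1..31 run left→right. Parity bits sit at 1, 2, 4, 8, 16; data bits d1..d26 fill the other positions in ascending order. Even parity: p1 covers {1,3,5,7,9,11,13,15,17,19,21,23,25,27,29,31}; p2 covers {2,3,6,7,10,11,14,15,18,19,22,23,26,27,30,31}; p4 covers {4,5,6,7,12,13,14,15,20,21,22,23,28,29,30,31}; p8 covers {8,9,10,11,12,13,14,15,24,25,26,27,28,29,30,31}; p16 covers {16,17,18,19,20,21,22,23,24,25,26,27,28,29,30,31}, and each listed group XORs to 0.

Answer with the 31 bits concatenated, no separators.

0111100000100011000000101010011

Place data at non-parity positions: p1 p2 1 p4 1 0 0 p8 0 0 1 0 0 0 1 p16 0 0 0 0 0 0 1 0 1 0 1 0 0 1 1
p1 (pos 1,3,5,7,9,11,13,15,17,19,21,23,25,27,29,31): XOR of data positions = 1⊕1⊕0⊕0⊕1⊕0⊕1⊕0⊕0⊕0⊕1⊕1⊕1⊕0⊕1 = 0
p2 (pos 2,3,6,7,10,11,14,15,18,19,22,23,26,27,30,31): XOR of data positions = 1⊕0⊕0⊕0⊕1⊕0⊕1⊕0⊕0⊕0⊕1⊕0⊕1⊕1⊕1 = 1
p4 (pos 4,5,6,7,12,13,14,15,20,21,22,23,28,29,30,31): XOR of data positions = 1⊕0⊕0⊕0⊕0⊕0⊕1⊕0⊕0⊕0⊕1⊕0⊕0⊕1⊕1 = 1
p8 (pos 8,9,10,11,12,13,14,15,24,25,26,27,28,29,30,31): XOR of data positions = 0⊕0⊕1⊕0⊕0⊕0⊕1⊕0⊕1⊕0⊕1⊕0⊕0⊕1⊕1 = 0
p16 (pos 16,17,18,19,20,21,22,23,24,25,26,27,28,29,30,31): XOR of data positions = 0⊕0⊕0⊕0⊕0⊕0⊕1⊕0⊕1⊕0⊕1⊕0⊕0⊕1⊕1 = 1
Codeword: 0111100000100011000000101010011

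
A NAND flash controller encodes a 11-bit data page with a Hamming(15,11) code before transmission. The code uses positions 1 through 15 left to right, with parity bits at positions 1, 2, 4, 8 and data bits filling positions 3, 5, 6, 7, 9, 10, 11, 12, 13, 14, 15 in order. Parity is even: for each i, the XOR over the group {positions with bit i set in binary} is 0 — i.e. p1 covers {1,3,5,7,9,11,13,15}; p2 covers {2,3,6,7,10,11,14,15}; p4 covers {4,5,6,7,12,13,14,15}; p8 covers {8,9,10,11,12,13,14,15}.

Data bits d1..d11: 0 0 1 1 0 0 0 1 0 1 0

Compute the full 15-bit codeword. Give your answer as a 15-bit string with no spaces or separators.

Place data at non-parity positions: p1 p2 0 p4 0 1 1 p8 0 0 0 1 0 1 0
p1 (pos 1,3,5,7,9,11,13,15): XOR of data positions = 0⊕0⊕1⊕0⊕0⊕0⊕0 = 1
p2 (pos 2,3,6,7,10,11,14,15): XOR of data positions = 0⊕1⊕1⊕0⊕0⊕1⊕0 = 1
p4 (pos 4,5,6,7,12,13,14,15): XOR of data positions = 0⊕1⊕1⊕1⊕0⊕1⊕0 = 0
p8 (pos 8,9,10,11,12,13,14,15): XOR of data positions = 0⊕0⊕0⊕1⊕0⊕1⊕0 = 0
Codeword: 110001100001010

110001100001010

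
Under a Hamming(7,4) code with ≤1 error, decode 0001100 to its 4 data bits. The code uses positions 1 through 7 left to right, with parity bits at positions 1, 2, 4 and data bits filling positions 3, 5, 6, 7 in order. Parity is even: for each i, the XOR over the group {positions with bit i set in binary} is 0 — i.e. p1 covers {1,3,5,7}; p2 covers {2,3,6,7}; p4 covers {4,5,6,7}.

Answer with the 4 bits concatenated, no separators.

0100

s1 (pos 1,3,5,7): 0⊕0⊕1⊕0 = 1
s2 (pos 2,3,6,7): 0⊕0⊕0⊕0 = 0
s4 (pos 4,5,6,7): 1⊕1⊕0⊕0 = 0
Syndrome s4…s1 = 001 → error at position 1.
Flip position 1: 0001100 → 1001100
Read data bits from positions 3,5,6,7: 0100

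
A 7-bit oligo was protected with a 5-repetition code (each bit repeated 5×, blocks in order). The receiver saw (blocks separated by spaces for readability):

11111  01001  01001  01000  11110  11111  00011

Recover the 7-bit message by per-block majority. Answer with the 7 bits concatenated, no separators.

1000110

Block 1 (11111): 5 ones → 1
Block 2 (01001): 2 ones → 0
Block 3 (01001): 2 ones → 0
Block 4 (01000): 1 one → 0
Block 5 (11110): 4 ones → 1
Block 6 (11111): 5 ones → 1
Block 7 (00011): 2 ones → 0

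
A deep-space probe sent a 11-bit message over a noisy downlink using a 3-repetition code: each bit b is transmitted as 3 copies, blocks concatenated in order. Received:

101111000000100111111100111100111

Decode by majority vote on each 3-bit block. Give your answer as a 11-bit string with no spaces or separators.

Block 1 (101): 2 ones → 1
Block 2 (111): 3 ones → 1
Block 3 (000): 0 ones → 0
Block 4 (000): 0 ones → 0
Block 5 (100): 1 one → 0
Block 6 (111): 3 ones → 1
Block 7 (111): 3 ones → 1
Block 8 (100): 1 one → 0
Block 9 (111): 3 ones → 1
Block 10 (100): 1 one → 0
Block 11 (111): 3 ones → 1

11000110101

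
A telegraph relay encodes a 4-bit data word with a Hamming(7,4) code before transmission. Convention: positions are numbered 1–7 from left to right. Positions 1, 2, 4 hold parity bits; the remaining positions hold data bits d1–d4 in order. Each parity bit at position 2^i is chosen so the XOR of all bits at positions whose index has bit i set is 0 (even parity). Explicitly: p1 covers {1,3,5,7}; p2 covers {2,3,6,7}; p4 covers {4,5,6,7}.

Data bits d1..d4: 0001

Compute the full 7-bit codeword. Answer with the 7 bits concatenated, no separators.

1101001

Place data at non-parity positions: p1 p2 0 p4 0 0 1
p1 (pos 1,3,5,7): XOR of data positions = 0⊕0⊕1 = 1
p2 (pos 2,3,6,7): XOR of data positions = 0⊕0⊕1 = 1
p4 (pos 4,5,6,7): XOR of data positions = 0⊕0⊕1 = 1
Codeword: 1101001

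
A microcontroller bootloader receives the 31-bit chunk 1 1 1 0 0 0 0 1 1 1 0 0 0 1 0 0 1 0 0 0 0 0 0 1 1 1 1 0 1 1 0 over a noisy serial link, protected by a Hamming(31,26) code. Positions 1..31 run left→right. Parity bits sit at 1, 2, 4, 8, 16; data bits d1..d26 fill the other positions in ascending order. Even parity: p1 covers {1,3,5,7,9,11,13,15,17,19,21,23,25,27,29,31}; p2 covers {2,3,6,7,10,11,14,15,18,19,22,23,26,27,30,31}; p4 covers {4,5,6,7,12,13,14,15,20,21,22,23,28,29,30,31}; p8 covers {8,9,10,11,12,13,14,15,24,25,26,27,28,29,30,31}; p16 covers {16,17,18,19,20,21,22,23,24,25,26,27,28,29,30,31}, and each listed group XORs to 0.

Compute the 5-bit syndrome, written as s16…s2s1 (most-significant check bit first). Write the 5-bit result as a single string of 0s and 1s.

10111

s1 (pos 1,3,5,7,9,11,13,15,17,19,21,23,25,27,29,31): 1⊕1⊕0⊕0⊕1⊕0⊕0⊕0⊕1⊕0⊕0⊕0⊕1⊕1⊕1⊕0 = 1
s2 (pos 2,3,6,7,10,11,14,15,18,19,22,23,26,27,30,31): 1⊕1⊕0⊕0⊕1⊕0⊕1⊕0⊕0⊕0⊕0⊕0⊕1⊕1⊕1⊕0 = 1
s4 (pos 4,5,6,7,12,13,14,15,20,21,22,23,28,29,30,31): 0⊕0⊕0⊕0⊕0⊕0⊕1⊕0⊕0⊕0⊕0⊕0⊕0⊕1⊕1⊕0 = 1
s8 (pos 8,9,10,11,12,13,14,15,24,25,26,27,28,29,30,31): 1⊕1⊕1⊕0⊕0⊕0⊕1⊕0⊕1⊕1⊕1⊕1⊕0⊕1⊕1⊕0 = 0
s16 (pos 16,17,18,19,20,21,22,23,24,25,26,27,28,29,30,31): 0⊕1⊕0⊕0⊕0⊕0⊕0⊕0⊕1⊕1⊕1⊕1⊕0⊕1⊕1⊕0 = 1
Syndrome s16…s1 = 10111 → error at position 23.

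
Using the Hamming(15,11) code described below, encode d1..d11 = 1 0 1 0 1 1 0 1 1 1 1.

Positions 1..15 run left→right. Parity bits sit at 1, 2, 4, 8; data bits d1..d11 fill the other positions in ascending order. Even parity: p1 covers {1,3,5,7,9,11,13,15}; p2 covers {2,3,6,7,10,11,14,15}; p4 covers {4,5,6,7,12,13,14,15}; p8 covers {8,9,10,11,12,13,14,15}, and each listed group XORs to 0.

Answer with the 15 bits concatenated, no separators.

Place data at non-parity positions: p1 p2 1 p4 0 1 0 p8 1 1 0 1 1 1 1
p1 (pos 1,3,5,7,9,11,13,15): XOR of data positions = 1⊕0⊕0⊕1⊕0⊕1⊕1 = 0
p2 (pos 2,3,6,7,10,11,14,15): XOR of data positions = 1⊕1⊕0⊕1⊕0⊕1⊕1 = 1
p4 (pos 4,5,6,7,12,13,14,15): XOR of data positions = 0⊕1⊕0⊕1⊕1⊕1⊕1 = 1
p8 (pos 8,9,10,11,12,13,14,15): XOR of data positions = 1⊕1⊕0⊕1⊕1⊕1⊕1 = 0
Codeword: 011101001101111

011101001101111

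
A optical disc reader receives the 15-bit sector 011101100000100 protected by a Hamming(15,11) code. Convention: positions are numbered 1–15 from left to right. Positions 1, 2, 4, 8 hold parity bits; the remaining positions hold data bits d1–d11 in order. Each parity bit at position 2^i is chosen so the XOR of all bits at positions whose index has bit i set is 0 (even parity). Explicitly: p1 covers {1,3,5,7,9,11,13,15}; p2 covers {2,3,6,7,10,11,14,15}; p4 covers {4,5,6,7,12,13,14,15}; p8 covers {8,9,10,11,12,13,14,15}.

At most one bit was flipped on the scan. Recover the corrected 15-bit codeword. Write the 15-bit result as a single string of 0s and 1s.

s1 (pos 1,3,5,7,9,11,13,15): 0⊕1⊕0⊕1⊕0⊕0⊕1⊕0 = 1
s2 (pos 2,3,6,7,10,11,14,15): 1⊕1⊕1⊕1⊕0⊕0⊕0⊕0 = 0
s4 (pos 4,5,6,7,12,13,14,15): 1⊕0⊕1⊕1⊕0⊕1⊕0⊕0 = 0
s8 (pos 8,9,10,11,12,13,14,15): 0⊕0⊕0⊕0⊕0⊕1⊕0⊕0 = 1
Syndrome s8…s1 = 1001 → error at position 9.
Flip position 9: 011101100000100 → 011101101000100

011101101000100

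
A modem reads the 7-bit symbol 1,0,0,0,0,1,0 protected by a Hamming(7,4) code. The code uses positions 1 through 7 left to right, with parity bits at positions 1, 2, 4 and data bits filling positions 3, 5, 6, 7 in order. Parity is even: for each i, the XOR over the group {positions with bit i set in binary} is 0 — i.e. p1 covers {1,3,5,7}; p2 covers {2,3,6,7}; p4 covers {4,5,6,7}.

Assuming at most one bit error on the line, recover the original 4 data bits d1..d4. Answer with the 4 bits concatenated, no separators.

0011

s1 (pos 1,3,5,7): 1⊕0⊕0⊕0 = 1
s2 (pos 2,3,6,7): 0⊕0⊕1⊕0 = 1
s4 (pos 4,5,6,7): 0⊕0⊕1⊕0 = 1
Syndrome s4…s1 = 111 → error at position 7.
Flip position 7: 1000010 → 1000011
Read data bits from positions 3,5,6,7: 0011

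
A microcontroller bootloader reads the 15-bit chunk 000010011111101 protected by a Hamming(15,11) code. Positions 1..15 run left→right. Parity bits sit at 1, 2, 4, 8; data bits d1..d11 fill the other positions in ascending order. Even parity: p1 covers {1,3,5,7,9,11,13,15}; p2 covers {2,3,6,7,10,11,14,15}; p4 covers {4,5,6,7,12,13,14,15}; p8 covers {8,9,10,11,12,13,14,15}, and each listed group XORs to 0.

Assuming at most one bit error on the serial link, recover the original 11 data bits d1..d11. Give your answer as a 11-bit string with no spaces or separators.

s1 (pos 1,3,5,7,9,11,13,15): 0⊕0⊕1⊕0⊕1⊕1⊕1⊕1 = 1
s2 (pos 2,3,6,7,10,11,14,15): 0⊕0⊕0⊕0⊕1⊕1⊕0⊕1 = 1
s4 (pos 4,5,6,7,12,13,14,15): 0⊕1⊕0⊕0⊕1⊕1⊕0⊕1 = 0
s8 (pos 8,9,10,11,12,13,14,15): 1⊕1⊕1⊕1⊕1⊕1⊕0⊕1 = 1
Syndrome s8…s1 = 1011 → error at position 11.
Flip position 11: 000010011111101 → 000010011101101
Read data bits from positions 3,5,6,7,9,10,11,12,13,14,15: 01001101101

01001101101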